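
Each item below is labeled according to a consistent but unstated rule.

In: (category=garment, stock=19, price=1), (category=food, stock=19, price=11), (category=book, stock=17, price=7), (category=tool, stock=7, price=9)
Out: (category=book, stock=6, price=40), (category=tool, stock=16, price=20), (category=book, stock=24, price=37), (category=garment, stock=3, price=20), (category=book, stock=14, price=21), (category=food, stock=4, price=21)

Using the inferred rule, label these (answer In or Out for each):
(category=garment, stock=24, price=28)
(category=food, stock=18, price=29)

Out, Out

Rule: price ≤ 11. This holds for each 'In' example and fails for each 'Out' one.
(category=garment, stock=24, price=28): price = 28 — fails the rule, so Out.
(category=food, stock=18, price=29): price = 29 — fails the rule, so Out.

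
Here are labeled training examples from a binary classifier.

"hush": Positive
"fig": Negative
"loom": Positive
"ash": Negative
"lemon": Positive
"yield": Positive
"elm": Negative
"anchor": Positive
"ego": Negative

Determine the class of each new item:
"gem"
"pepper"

Negative, Positive

'Positive' ⟺ length ≥ 4.
"gem": length 3 — does not pass, so Negative.
"pepper": length 6 — has this property, so Positive.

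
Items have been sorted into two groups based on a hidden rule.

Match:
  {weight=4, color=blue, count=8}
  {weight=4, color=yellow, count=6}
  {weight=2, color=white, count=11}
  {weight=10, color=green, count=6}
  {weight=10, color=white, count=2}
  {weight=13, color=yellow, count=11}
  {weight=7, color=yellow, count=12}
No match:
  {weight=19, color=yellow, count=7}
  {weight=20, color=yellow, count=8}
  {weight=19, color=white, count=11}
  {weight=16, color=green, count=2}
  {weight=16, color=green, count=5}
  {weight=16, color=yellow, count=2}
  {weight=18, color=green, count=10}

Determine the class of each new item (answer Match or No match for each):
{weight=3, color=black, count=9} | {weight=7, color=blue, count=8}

Match, Match

Rule: weight ≤ 13. This holds for each 'Match' example and fails for each 'No match' one.
{weight=3, color=black, count=9} → weight = 3 → Match. {weight=7, color=blue, count=8} → weight = 7 → Match.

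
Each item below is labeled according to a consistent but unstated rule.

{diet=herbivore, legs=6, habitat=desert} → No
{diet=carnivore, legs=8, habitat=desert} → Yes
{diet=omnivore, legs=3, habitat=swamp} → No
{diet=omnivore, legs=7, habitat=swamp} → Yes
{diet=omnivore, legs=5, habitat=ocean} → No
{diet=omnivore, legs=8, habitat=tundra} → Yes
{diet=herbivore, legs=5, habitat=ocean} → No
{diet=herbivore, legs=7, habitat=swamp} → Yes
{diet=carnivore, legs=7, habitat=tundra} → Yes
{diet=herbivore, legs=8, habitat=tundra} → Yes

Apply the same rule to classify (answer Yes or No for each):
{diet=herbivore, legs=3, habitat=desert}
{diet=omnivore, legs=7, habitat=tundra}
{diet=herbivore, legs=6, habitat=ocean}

No, Yes, No

A rule that fits every label: legs ≥ 7 — true of each 'Yes' example, false of each 'No' one.
{diet=herbivore, legs=3, habitat=desert}: No (legs = 3).
{diet=omnivore, legs=7, habitat=tundra}: Yes (legs = 7).
{diet=herbivore, legs=6, habitat=ocean}: No (legs = 6).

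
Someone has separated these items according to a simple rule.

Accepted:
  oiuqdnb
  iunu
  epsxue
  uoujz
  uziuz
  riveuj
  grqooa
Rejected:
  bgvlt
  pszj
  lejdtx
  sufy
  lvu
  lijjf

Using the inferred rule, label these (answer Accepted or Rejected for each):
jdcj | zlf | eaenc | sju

Rejected, Rejected, Accepted, Rejected

'Accepted' ⟺ has ≥ 2 vowels.
jdcj: 0 vowels, fails the rule → Rejected. zlf: 0 vowels, fails the rule → Rejected. eaenc: 3 vowels, satisfies this → Accepted. sju: 1 vowel, fails the rule → Rejected.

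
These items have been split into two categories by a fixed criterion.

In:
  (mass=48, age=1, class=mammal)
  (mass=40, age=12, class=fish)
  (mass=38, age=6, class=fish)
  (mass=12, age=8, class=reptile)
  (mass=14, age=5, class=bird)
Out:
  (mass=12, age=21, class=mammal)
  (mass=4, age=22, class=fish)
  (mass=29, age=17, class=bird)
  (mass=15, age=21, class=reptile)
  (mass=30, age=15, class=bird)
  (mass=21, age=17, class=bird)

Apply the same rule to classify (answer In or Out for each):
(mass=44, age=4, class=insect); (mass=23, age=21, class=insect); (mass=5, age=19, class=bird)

The common property of the 'In' items is: age ≤ 12. No 'Out' item has it.
(mass=44, age=4, class=insect): age = 4, matches → In. (mass=23, age=21, class=insect): age = 21, fails the rule → Out. (mass=5, age=19, class=bird): age = 19, fails the rule → Out.

In, Out, Out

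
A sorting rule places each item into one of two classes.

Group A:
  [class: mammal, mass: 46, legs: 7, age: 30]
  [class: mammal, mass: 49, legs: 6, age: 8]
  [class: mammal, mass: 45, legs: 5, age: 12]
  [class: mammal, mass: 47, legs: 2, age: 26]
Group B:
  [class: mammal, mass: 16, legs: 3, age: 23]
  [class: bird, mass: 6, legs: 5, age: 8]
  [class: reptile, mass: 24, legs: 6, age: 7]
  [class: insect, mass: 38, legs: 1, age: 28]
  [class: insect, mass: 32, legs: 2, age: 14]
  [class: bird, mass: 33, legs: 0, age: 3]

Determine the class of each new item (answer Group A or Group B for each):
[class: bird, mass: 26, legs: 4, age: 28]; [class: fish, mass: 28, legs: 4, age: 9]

Group B, Group B

A rule that fits every label: mass ≥ 45 — true of each 'Group A' example, false of each 'Group B' one.
[class: bird, mass: 26, legs: 4, age: 28]: Group B (mass = 26).
[class: fish, mass: 28, legs: 4, age: 9]: Group B (mass = 28).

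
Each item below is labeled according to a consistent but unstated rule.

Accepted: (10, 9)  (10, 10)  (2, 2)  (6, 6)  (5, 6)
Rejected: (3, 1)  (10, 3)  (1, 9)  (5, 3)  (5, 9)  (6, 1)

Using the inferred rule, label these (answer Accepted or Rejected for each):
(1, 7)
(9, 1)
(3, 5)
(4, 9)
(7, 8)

The distinguishing property — |first − second| ≤ 1 — holds for all the 'Accepted' cases and none of the 'Rejected' cases.
(1, 7): |1−7| = 6, does not pass → Rejected. (9, 1): |9−1| = 8, does not pass → Rejected. (3, 5): |3−5| = 2, does not pass → Rejected. (4, 9): |4−9| = 5, does not pass → Rejected. (7, 8): |7−8| = 1, checks out → Accepted.

Rejected, Rejected, Rejected, Rejected, Accepted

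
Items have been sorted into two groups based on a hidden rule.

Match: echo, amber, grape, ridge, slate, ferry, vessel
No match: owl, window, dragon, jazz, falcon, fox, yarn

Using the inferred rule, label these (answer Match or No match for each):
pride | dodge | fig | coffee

Match, Match, No match, Match

A rule that fits every label: contains 'e' — true of each 'Match' example, false of each 'No match' one.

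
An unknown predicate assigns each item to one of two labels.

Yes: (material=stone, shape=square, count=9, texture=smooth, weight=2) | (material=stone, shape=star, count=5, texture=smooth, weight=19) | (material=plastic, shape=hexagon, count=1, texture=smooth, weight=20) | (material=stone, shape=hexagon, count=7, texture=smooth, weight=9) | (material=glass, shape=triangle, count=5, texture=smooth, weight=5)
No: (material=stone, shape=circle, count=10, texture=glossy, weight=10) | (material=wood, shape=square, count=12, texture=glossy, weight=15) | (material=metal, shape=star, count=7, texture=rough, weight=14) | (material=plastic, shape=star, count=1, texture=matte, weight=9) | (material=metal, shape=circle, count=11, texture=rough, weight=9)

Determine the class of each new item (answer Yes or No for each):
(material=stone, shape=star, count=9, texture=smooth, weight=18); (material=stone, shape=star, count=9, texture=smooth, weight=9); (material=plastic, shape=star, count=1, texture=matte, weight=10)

The rule appears to be: texture is smooth.
(material=stone, shape=star, count=9, texture=smooth, weight=18): Yes (texture is smooth). (material=stone, shape=star, count=9, texture=smooth, weight=9): Yes (texture is smooth). (material=plastic, shape=star, count=1, texture=matte, weight=10): No (texture is matte).

Yes, Yes, No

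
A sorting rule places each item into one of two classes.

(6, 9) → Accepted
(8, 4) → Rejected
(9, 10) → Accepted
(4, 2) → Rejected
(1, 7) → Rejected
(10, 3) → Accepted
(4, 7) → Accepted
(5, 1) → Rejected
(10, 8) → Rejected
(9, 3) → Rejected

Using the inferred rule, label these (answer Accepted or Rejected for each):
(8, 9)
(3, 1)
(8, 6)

The common property of the 'Accepted' items is: sum is odd. No 'Rejected' item has it.
(8, 9): Accepted (8+9 = 17). (3, 1): Rejected (3+1 = 4). (8, 6): Rejected (8+6 = 14).

Accepted, Rejected, Rejected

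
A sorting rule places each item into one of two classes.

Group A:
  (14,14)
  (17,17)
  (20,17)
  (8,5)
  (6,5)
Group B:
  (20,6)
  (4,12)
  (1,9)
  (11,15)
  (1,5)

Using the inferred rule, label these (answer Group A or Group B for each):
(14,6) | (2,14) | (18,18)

The simplest hypothesis consistent with all the labels is: |first − second| ≤ 3.
(14,6) → |14−6| = 8 → Group B. (2,14) → |2−14| = 12 → Group B. (18,18) → |18−18| = 0 → Group A.

Group B, Group B, Group A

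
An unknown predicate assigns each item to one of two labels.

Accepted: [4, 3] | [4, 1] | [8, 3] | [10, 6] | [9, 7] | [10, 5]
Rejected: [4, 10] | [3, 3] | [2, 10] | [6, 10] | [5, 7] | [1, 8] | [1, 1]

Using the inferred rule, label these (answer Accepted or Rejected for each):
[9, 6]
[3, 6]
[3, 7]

A rule that fits every label: first > second — true of each 'Accepted' example, false of each 'Rejected' one.

Accepted, Rejected, Rejected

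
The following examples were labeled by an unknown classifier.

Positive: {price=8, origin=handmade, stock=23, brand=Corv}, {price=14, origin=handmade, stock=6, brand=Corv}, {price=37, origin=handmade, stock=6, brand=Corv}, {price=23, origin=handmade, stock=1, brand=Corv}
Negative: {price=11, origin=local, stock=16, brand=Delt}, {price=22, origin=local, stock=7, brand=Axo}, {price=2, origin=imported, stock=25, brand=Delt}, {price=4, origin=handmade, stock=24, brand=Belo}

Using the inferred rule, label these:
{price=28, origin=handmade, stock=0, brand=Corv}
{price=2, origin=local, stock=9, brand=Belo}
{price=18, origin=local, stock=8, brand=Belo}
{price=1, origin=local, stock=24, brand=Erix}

Positive, Negative, Negative, Negative

The pattern is that an item is 'Positive' exactly when: brand is Corv.
{price=28, origin=handmade, stock=0, brand=Corv} → brand is Corv → Positive.
{price=2, origin=local, stock=9, brand=Belo} → brand is Belo → Negative.
{price=18, origin=local, stock=8, brand=Belo} → brand is Belo → Negative.
{price=1, origin=local, stock=24, brand=Erix} → brand is Erix → Negative.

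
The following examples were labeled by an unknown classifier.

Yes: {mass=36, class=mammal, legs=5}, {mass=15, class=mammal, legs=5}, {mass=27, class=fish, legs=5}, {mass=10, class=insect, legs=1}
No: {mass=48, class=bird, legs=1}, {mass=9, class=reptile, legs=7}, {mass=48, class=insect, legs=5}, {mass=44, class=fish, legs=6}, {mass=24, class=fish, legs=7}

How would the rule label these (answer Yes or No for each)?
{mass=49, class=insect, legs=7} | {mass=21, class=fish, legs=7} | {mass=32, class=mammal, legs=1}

No, No, Yes

'Yes' ⟺ mass ≤ 36 AND legs ≤ 5.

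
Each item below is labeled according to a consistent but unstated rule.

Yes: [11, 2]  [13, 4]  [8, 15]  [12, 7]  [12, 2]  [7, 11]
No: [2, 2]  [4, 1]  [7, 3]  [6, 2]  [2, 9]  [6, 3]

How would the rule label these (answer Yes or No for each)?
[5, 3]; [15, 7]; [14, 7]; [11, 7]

No, Yes, Yes, Yes

The common property of the 'Yes' items is: sum ≥ 13. No 'No' item has it.
[5, 3]: 5+3 = 8 — fails the rule, so No.
[15, 7]: 15+7 = 22 — matches, so Yes.
[14, 7]: 14+7 = 21 — matches, so Yes.
[11, 7]: 11+7 = 18 — matches, so Yes.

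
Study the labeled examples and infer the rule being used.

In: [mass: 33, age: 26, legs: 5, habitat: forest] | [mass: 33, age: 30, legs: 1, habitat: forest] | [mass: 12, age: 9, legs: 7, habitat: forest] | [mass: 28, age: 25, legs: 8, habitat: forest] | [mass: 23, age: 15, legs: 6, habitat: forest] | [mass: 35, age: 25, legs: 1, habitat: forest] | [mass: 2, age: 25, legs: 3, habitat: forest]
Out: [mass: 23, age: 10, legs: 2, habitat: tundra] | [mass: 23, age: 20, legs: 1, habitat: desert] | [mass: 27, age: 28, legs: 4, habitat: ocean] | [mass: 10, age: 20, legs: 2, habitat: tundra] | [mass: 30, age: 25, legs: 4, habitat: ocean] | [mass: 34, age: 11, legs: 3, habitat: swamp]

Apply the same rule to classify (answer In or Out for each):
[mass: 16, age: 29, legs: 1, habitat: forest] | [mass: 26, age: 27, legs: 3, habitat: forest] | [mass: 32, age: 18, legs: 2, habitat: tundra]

In, In, Out

The rule appears to be: habitat is forest.
[mass: 16, age: 29, legs: 1, habitat: forest] → habitat is forest → In. [mass: 26, age: 27, legs: 3, habitat: forest] → habitat is forest → In. [mass: 32, age: 18, legs: 2, habitat: tundra] → habitat is tundra → Out.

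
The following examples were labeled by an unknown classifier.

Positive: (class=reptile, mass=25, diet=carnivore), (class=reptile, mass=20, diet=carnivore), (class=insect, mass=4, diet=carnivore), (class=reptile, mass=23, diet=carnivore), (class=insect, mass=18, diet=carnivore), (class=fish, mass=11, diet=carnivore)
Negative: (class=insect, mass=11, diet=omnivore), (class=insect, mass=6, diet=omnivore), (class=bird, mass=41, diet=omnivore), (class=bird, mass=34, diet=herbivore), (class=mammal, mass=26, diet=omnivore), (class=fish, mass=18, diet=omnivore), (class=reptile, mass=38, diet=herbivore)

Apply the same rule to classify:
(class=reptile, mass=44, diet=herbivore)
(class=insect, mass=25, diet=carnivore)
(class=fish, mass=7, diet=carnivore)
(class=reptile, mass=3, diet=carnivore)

Negative, Positive, Positive, Positive

The classifier is using: diet is carnivore.
(class=reptile, mass=44, diet=herbivore): diet is herbivore, doesn't match → Negative. (class=insect, mass=25, diet=carnivore): diet is carnivore, qualifies → Positive. (class=fish, mass=7, diet=carnivore): diet is carnivore, qualifies → Positive. (class=reptile, mass=3, diet=carnivore): diet is carnivore, qualifies → Positive.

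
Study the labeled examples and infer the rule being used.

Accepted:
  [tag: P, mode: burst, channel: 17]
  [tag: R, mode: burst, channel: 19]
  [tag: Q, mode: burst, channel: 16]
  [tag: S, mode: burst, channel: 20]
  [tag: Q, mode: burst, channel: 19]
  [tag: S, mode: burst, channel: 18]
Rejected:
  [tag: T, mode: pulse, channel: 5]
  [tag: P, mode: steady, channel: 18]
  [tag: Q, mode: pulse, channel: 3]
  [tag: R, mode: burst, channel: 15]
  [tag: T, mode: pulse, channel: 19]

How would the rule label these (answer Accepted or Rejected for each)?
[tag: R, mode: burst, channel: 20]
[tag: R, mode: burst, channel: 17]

Accepted, Accepted

The simplest hypothesis consistent with all the labels is: mode is burst AND channel ≥ 16.
[tag: R, mode: burst, channel: 20]: mode is burst, channel = 20 — passes, so Accepted.
[tag: R, mode: burst, channel: 17]: mode is burst, channel = 17 — passes, so Accepted.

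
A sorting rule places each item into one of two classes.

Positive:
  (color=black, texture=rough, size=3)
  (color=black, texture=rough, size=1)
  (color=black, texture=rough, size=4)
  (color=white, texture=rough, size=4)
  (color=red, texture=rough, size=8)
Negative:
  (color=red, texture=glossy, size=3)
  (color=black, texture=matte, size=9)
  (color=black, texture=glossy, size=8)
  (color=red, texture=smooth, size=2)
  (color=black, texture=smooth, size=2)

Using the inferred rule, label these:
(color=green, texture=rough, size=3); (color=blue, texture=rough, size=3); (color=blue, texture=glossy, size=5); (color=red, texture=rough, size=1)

Positive, Positive, Negative, Positive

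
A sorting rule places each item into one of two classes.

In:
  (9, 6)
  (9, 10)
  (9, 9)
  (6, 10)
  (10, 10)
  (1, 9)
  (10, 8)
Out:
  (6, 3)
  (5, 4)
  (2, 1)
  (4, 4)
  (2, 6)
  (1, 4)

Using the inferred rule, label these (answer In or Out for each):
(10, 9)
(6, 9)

In, In

Rule: sum ≥ 10. This holds for each 'In' example and fails for each 'Out' one.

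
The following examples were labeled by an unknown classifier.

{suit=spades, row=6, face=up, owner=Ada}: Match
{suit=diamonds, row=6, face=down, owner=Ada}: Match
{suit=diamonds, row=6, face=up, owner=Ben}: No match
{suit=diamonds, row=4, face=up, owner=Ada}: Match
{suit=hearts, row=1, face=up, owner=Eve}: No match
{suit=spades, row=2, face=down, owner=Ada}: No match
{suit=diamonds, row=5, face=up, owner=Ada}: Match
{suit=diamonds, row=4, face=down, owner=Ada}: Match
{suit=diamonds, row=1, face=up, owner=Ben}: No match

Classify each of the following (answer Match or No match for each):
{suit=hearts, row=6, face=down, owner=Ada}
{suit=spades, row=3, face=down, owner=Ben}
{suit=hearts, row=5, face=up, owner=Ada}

A rule that fits every label: owner is Ada AND row ≥ 4 — true of each 'Match' example, false of each 'No match' one.
{suit=hearts, row=6, face=down, owner=Ada}: owner is Ada, row = 6 — satisfies this, so Match.
{suit=spades, row=3, face=down, owner=Ben}: owner is Ben, row = 3 — doesn't match, so No match.
{suit=hearts, row=5, face=up, owner=Ada}: owner is Ada, row = 5 — satisfies this, so Match.

Match, No match, Match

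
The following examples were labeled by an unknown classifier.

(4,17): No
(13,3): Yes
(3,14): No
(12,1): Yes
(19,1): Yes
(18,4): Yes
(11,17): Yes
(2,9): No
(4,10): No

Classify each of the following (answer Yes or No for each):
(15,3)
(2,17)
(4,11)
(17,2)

Yes, No, No, Yes

One predicate separates the groups cleanly: first ≥ 9.
Yes: (15,3), since first 15. No: (2,17), since first 2. No: (4,11), since first 4. Yes: (17,2), since first 17.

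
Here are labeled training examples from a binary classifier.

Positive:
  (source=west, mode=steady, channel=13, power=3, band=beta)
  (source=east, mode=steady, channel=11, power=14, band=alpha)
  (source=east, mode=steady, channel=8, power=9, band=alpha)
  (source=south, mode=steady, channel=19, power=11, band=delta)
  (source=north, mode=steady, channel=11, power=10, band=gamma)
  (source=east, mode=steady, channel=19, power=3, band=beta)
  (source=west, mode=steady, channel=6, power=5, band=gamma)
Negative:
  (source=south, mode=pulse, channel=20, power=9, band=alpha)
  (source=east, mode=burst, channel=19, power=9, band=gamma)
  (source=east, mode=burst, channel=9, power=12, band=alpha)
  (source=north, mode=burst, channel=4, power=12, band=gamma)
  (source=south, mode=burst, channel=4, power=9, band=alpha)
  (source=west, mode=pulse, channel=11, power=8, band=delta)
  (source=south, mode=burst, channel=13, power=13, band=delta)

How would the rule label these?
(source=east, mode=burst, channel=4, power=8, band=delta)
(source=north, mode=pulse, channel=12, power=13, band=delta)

Negative, Negative

A rule that fits every label: mode is steady — true of each 'Positive' example, false of each 'Negative' one.
(source=east, mode=burst, channel=4, power=8, band=delta) → mode is burst → Negative. (source=north, mode=pulse, channel=12, power=13, band=delta) → mode is pulse → Negative.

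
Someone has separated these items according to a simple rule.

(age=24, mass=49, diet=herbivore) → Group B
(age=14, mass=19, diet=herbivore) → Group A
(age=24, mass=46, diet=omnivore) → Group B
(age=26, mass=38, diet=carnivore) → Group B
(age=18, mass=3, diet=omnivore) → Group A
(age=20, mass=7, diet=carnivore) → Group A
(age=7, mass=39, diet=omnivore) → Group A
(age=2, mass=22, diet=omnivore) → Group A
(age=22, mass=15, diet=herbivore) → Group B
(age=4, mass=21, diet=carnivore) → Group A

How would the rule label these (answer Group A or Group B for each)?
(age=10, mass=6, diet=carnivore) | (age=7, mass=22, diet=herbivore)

Group A, Group A

A rule that fits every label: age ≤ 20 — true of each 'Group A' example, false of each 'Group B' one.
(age=10, mass=6, diet=carnivore) → age = 10 → Group A.
(age=7, mass=22, diet=herbivore) → age = 7 → Group A.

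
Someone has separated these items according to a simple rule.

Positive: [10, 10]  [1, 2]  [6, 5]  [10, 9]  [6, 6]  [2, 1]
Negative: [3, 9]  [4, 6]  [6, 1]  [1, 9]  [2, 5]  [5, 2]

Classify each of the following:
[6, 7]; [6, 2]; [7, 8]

The simplest hypothesis consistent with all the labels is: |first − second| ≤ 1.

Positive, Negative, Positive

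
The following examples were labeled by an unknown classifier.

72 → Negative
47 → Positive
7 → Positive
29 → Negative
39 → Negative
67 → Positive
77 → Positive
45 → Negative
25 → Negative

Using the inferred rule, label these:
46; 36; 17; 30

Negative, Negative, Positive, Negative

The simplest hypothesis consistent with all the labels is: ends in digit 7.
46 — last digit 6, hence Negative.
36 — last digit 6, hence Negative.
17 — last digit 7, hence Positive.
30 — last digit 0, hence Negative.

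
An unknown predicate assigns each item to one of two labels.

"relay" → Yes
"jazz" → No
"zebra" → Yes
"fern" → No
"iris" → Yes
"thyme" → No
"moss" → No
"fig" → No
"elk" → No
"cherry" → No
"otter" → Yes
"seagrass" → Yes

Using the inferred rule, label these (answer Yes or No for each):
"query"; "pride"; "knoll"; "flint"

Yes, Yes, No, No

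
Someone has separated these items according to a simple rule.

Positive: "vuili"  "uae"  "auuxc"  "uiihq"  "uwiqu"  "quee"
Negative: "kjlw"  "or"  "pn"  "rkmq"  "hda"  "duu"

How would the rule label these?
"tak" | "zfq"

Negative, Negative

The pattern is that an item is 'Positive' exactly when: has ≥ 3 vowels.
"tak" — 1 vowel, hence Negative. "zfq" — 0 vowels, hence Negative.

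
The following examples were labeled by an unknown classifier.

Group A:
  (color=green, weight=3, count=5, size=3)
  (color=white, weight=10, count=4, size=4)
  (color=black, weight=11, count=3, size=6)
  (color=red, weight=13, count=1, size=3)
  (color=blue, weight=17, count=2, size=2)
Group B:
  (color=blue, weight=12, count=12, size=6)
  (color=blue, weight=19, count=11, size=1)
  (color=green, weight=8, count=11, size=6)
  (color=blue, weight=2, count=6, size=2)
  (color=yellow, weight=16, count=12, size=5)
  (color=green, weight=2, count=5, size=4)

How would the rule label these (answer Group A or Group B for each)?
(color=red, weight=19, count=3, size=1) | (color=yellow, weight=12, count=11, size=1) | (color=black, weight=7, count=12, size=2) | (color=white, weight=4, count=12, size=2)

Group A, Group B, Group B, Group B

One predicate separates the groups cleanly: weight ≥ 3 AND count ≤ 5.
(color=red, weight=19, count=3, size=1) — weight = 19, count = 3, hence Group A.
(color=yellow, weight=12, count=11, size=1) — weight = 12, count = 11, hence Group B.
(color=black, weight=7, count=12, size=2) — weight = 7, count = 12, hence Group B.
(color=white, weight=4, count=12, size=2) — weight = 4, count = 12, hence Group B.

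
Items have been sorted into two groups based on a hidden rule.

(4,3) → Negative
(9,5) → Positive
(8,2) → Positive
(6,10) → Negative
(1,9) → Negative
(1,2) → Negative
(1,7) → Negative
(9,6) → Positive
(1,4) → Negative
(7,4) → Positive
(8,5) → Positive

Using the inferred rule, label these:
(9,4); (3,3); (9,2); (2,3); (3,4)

One predicate separates the groups cleanly: first ≥ 7.
(9,4): first 9, checks out → Positive. (3,3): first 3, doesn't match → Negative. (9,2): first 9, checks out → Positive. (2,3): first 2, doesn't match → Negative. (3,4): first 3, doesn't match → Negative.

Positive, Negative, Positive, Negative, Negative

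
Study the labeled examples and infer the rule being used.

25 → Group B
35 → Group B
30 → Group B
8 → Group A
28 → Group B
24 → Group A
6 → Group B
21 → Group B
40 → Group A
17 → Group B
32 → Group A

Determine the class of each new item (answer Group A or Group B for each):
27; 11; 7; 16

Group B, Group B, Group B, Group A

The pattern is that an item is 'Group A' exactly when: multiple of 8.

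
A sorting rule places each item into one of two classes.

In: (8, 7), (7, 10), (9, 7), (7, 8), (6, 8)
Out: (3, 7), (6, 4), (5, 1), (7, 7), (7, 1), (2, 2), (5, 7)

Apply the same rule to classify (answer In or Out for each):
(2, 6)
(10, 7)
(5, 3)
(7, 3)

The rule appears to be: max ≥ 8.
(2, 6): Out (max 6).
(10, 7): In (max 10).
(5, 3): Out (max 5).
(7, 3): Out (max 7).

Out, In, Out, Out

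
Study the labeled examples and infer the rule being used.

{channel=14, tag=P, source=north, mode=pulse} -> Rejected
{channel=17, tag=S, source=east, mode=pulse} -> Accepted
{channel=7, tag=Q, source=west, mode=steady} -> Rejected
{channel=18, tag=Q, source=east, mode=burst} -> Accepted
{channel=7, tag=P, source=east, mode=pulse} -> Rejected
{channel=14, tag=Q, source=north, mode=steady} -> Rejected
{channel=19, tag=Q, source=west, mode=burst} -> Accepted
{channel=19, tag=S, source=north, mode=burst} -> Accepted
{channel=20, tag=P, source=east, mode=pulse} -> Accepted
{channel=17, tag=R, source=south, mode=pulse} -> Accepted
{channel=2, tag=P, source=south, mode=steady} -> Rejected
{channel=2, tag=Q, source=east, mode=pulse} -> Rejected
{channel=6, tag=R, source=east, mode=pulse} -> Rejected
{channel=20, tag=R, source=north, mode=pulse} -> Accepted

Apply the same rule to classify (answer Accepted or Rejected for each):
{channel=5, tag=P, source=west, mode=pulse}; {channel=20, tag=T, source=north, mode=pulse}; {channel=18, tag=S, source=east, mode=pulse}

Rejected, Accepted, Accepted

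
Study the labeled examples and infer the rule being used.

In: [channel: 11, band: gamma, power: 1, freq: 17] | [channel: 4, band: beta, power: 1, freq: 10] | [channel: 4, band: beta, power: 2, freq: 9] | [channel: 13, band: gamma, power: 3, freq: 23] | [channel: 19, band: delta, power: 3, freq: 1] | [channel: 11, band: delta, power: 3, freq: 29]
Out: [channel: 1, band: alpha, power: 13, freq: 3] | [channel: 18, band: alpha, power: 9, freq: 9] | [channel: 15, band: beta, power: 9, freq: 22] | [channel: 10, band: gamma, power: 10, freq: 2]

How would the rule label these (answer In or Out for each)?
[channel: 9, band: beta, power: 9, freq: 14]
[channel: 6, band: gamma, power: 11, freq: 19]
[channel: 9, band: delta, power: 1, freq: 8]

Out, Out, In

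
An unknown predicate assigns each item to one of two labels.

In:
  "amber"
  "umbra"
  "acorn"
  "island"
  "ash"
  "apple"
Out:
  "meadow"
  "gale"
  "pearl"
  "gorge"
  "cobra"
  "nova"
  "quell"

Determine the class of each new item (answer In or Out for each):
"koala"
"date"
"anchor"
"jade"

Out, Out, In, Out

'In' ⟺ starts with a vowel.
"koala" — starts with 'k', hence Out.
"date" — starts with 'd', hence Out.
"anchor" — starts with 'a', hence In.
"jade" — starts with 'j', hence Out.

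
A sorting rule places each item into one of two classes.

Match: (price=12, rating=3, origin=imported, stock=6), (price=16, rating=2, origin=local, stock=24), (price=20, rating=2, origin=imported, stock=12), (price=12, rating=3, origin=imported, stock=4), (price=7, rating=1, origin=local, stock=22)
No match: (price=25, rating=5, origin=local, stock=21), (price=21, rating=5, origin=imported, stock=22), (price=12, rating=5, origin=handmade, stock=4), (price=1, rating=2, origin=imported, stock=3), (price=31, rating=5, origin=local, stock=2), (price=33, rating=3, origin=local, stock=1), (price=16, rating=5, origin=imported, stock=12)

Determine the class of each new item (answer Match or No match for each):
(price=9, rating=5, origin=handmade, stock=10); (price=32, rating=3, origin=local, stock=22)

The distinguishing property — stock ≥ 4 AND rating ≤ 3 — holds for all the 'Match' cases and none of the 'No match' cases.
(price=9, rating=5, origin=handmade, stock=10): stock = 10, rating = 5, fails this test → No match.
(price=32, rating=3, origin=local, stock=22): stock = 22, rating = 3, satisfies this → Match.

No match, Match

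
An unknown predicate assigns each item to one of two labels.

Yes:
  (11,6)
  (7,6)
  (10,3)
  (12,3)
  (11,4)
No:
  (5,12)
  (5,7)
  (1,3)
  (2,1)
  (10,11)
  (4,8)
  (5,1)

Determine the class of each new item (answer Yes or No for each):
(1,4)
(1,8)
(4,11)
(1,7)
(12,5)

The simplest hypothesis consistent with all the labels is: first > second AND sum ≥ 12.
(1,4) → 1 < 4, 1+4 = 5 → No. (1,8) → 1 < 8, 1+8 = 9 → No. (4,11) → 4 < 11, 4+11 = 15 → No. (1,7) → 1 < 7, 1+7 = 8 → No. (12,5) → 12 > 5, 12+5 = 17 → Yes.

No, No, No, No, Yes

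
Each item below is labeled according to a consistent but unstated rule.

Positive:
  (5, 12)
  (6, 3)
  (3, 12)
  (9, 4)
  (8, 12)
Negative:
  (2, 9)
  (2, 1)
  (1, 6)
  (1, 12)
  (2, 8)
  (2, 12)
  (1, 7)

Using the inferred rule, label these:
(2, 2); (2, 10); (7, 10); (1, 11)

The common property of the 'Positive' items is: first ≥ 3. No 'Negative' item has it.
(2, 2) → first 2 → Negative.
(2, 10) → first 2 → Negative.
(7, 10) → first 7 → Positive.
(1, 11) → first 1 → Negative.

Negative, Negative, Positive, Negative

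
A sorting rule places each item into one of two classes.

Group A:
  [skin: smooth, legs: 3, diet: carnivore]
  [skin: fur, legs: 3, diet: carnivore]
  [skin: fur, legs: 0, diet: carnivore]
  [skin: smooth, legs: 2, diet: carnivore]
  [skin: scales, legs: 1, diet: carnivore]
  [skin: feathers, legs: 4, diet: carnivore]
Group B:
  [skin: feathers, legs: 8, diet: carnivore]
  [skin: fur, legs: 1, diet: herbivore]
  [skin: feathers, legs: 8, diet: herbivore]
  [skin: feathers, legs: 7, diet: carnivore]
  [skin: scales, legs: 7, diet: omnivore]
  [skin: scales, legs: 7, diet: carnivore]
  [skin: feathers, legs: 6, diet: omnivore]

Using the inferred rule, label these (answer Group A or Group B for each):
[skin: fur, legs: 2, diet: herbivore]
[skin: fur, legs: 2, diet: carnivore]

Group B, Group A

The classifier is using: diet is carnivore AND legs ≤ 4.
[skin: fur, legs: 2, diet: herbivore] → diet is herbivore, legs = 2 → Group B. [skin: fur, legs: 2, diet: carnivore] → diet is carnivore, legs = 2 → Group A.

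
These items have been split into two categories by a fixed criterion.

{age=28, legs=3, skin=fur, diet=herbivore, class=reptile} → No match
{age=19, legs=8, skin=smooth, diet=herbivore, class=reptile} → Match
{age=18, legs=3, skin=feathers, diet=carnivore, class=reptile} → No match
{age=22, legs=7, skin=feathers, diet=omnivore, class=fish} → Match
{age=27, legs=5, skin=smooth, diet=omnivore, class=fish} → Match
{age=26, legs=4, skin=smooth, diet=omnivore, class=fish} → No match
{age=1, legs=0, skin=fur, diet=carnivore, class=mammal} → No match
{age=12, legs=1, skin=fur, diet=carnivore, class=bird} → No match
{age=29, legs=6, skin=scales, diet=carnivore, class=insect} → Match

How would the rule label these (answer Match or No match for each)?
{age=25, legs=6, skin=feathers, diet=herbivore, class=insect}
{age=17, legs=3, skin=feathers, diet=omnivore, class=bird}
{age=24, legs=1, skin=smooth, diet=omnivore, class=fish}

One predicate separates the groups cleanly: legs ≥ 5.
{age=25, legs=6, skin=feathers, diet=herbivore, class=insect} → legs = 6 → Match. {age=17, legs=3, skin=feathers, diet=omnivore, class=bird} → legs = 3 → No match. {age=24, legs=1, skin=smooth, diet=omnivore, class=fish} → legs = 1 → No match.

Match, No match, No match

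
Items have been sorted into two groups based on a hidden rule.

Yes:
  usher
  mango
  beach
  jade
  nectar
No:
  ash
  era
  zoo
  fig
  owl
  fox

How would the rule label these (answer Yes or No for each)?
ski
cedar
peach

No, Yes, Yes

The distinguishing property — length ≥ 4 — holds for all the 'Yes' cases and none of the 'No' cases.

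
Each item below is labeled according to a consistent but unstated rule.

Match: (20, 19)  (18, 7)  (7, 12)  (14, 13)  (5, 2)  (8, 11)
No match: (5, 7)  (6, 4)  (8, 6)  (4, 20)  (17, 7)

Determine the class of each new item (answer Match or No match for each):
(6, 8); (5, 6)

The rule appears to be: sum is odd.
(6, 8): 6+8 = 14 — does not pass, so No match. (5, 6): 5+6 = 11 — matches, so Match.

No match, Match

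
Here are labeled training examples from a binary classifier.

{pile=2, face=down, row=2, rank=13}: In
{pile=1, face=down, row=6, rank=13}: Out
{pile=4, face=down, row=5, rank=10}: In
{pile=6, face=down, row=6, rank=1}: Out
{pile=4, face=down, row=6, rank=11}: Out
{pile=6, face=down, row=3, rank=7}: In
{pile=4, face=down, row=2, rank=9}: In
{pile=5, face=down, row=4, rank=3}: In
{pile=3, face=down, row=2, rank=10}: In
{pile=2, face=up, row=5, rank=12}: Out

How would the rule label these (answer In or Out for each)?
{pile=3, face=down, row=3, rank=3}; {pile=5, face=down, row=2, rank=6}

In, In

'In' ⟺ face is down AND row ≤ 5.
{pile=3, face=down, row=3, rank=3}: face is down, row = 3, fits → In. {pile=5, face=down, row=2, rank=6}: face is down, row = 2, fits → In.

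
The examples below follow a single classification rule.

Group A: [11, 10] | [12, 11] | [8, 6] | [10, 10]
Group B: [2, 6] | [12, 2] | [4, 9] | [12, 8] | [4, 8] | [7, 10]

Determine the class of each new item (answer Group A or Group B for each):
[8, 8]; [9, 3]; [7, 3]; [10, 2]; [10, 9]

Group A, Group B, Group B, Group B, Group A

The rule appears to be: |first − second| ≤ 2.
[8, 8] → |8−8| = 0 → Group A.
[9, 3] → |9−3| = 6 → Group B.
[7, 3] → |7−3| = 4 → Group B.
[10, 2] → |10−2| = 8 → Group B.
[10, 9] → |10−9| = 1 → Group A.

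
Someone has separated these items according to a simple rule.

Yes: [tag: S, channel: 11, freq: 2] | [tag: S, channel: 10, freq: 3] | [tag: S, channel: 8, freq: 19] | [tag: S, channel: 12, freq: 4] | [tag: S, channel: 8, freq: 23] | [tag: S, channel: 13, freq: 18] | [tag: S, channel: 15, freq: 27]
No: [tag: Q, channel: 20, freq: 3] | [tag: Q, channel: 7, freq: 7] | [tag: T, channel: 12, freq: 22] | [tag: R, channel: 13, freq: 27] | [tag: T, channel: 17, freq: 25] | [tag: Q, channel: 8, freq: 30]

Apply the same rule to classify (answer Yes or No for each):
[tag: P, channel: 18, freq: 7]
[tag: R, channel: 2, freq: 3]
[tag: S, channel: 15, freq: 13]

The common property of the 'Yes' items is: tag is S. No 'No' item has it.
[tag: P, channel: 18, freq: 7]: tag is P — does not pass, so No.
[tag: R, channel: 2, freq: 3]: tag is R — does not pass, so No.
[tag: S, channel: 15, freq: 13]: tag is S — passes, so Yes.

No, No, Yes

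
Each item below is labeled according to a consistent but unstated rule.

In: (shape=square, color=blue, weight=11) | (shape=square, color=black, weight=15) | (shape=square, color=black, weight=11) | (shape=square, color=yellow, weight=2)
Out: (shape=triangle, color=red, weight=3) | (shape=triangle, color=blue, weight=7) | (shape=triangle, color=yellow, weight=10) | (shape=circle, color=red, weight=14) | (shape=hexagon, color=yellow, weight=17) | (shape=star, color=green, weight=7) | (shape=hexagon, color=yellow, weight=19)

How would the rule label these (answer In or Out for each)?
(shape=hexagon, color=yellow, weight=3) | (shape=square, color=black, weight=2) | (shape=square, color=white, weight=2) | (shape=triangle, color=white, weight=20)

Out, In, In, Out

Checking candidate rules against both groups, what survives is: shape is square.
(shape=hexagon, color=yellow, weight=3) → shape is hexagon → Out.
(shape=square, color=black, weight=2) → shape is square → In.
(shape=square, color=white, weight=2) → shape is square → In.
(shape=triangle, color=white, weight=20) → shape is triangle → Out.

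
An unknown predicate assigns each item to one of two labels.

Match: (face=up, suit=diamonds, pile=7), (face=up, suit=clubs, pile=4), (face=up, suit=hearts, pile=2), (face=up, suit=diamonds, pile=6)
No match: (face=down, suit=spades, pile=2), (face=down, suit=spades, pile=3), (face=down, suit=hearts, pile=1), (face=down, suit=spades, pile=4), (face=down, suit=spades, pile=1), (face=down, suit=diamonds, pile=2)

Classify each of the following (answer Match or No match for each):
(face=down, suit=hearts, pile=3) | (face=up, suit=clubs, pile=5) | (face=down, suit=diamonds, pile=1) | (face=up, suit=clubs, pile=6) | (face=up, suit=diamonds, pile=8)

All 'Match' examples share one property — face is up — and every 'No match' example lacks it.

No match, Match, No match, Match, Match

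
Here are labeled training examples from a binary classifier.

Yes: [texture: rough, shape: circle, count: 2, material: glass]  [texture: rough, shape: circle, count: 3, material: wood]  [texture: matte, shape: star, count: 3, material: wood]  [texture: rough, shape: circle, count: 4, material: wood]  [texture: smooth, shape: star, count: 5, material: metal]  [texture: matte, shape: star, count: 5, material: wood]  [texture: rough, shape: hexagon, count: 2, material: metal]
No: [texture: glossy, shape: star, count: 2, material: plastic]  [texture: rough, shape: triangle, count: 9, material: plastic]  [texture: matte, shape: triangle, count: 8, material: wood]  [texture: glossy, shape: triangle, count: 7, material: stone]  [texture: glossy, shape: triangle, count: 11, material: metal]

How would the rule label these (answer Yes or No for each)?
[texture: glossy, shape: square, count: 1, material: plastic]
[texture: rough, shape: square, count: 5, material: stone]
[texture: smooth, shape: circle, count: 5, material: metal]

'Yes' ⟺ texture is not glossy AND count ≤ 5.
[texture: glossy, shape: square, count: 1, material: plastic]: texture is glossy, count = 1, fails the rule → No.
[texture: rough, shape: square, count: 5, material: stone]: texture is rough, count = 5, qualifies → Yes.
[texture: smooth, shape: circle, count: 5, material: metal]: texture is smooth, count = 5, qualifies → Yes.

No, Yes, Yes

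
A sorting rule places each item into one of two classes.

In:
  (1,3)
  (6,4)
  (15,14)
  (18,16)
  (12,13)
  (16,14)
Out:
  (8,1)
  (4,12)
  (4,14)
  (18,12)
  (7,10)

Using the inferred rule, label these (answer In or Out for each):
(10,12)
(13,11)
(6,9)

The simplest hypothesis consistent with all the labels is: |first − second| ≤ 2.
(10,12): |10−12| = 2 — has this property, so In.
(13,11): |13−11| = 2 — has this property, so In.
(6,9): |6−9| = 3 — does not satisfy this, so Out.

In, In, Out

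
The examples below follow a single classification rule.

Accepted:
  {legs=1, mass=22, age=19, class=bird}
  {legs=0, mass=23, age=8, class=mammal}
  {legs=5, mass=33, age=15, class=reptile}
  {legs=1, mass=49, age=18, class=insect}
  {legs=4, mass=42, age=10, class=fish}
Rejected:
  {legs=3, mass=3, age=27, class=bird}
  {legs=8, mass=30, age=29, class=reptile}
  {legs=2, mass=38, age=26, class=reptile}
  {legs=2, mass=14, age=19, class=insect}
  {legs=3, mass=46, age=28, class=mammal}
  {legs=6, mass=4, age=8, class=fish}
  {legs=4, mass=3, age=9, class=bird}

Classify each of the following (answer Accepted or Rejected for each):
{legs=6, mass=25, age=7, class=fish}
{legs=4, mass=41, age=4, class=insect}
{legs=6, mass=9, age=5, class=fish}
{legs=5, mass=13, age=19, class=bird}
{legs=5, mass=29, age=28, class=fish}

The pattern is that an item is 'Accepted' exactly when: mass ≥ 22 AND age ≤ 19.
{legs=6, mass=25, age=7, class=fish} → mass = 25, age = 7 → Accepted.
{legs=4, mass=41, age=4, class=insect} → mass = 41, age = 4 → Accepted.
{legs=6, mass=9, age=5, class=fish} → mass = 9, age = 5 → Rejected.
{legs=5, mass=13, age=19, class=bird} → mass = 13, age = 19 → Rejected.
{legs=5, mass=29, age=28, class=fish} → mass = 29, age = 28 → Rejected.

Accepted, Accepted, Rejected, Rejected, Rejected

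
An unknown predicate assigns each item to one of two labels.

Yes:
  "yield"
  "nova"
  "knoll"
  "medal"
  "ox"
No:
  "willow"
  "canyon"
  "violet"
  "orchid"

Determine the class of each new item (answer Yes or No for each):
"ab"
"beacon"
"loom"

Yes, No, Yes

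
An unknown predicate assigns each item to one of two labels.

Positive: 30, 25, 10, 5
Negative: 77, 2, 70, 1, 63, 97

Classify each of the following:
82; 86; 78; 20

One predicate separates the groups cleanly: multiple of 5 AND at most 30.
82 — 82 = 5·16 + 2, 82 > 30, hence Negative.
86 — 86 = 5·17 + 1, 86 > 30, hence Negative.
78 — 78 = 5·15 + 3, 78 > 30, hence Negative.
20 — 20 = 5·4, 20 ≤ 30, hence Positive.

Negative, Negative, Negative, Positive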